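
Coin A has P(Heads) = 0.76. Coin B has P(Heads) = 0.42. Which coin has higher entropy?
B

For binary distributions, entropy is maximized at p=0.5 and decreases as p moves toward 0 or 1.

H(A) = H(0.76) = 0.7950 bits
H(B) = H(0.42) = 0.9815 bits

Distribution B (p=0.42) is closer to uniform (p=0.5), so it has higher entropy.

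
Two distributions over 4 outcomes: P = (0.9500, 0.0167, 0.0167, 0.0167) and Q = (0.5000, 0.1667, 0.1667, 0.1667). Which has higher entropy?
Q

P is highly concentrated on one outcome (95%), making it nearly deterministic. Q spreads its mass more evenly (max 50%). The more spread-out distribution has higher entropy: H(P) ≈ 0.366 bits, H(Q) ≈ 1.792 bits.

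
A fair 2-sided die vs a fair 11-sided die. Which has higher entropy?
11-sided die

Both are uniform distributions; for uniform over n outcomes, H = log₂(n). H(2-sided) = log₂(2) = 1.000 bits and H(11-sided) = log₂(11) = 3.459 bits. More outcomes in a uniform distribution means higher entropy.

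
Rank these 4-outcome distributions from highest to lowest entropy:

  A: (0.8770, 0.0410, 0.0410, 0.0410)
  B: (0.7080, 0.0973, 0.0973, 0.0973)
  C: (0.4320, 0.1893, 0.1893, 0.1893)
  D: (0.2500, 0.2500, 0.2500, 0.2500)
D > C > B > A

Key insight: Entropy is maximized by uniform distributions and minimized by concentrated distributions.

Entropies:
  H(A) = 0.7329 bits
  H(B) = 1.3341 bits
  H(C) = 1.8869 bits
  H(D) = 2.0000 bits

Ranking: D > C > B > A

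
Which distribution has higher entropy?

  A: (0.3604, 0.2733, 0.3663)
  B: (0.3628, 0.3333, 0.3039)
B

Both distributions are close to uniform, making this a harder comparison.

H(A) = 1.5728 bits
H(B) = 1.5812 bits

The distribution closer to uniform has higher entropy.
Answer: B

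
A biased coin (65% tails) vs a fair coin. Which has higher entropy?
Fair coin

The fair coin is uniform (p=0.5), maximizing binary entropy at 1 bit. The biased coin has H(0.65) ≈ 0.934 bits — its outcome is more predictable, so its entropy is lower.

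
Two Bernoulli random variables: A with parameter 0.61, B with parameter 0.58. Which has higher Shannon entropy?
B

For binary distributions, entropy is maximized at p=0.5 and decreases as p moves toward 0 or 1.

H(A) = H(0.61) = 0.9648 bits
H(B) = H(0.58) = 0.9815 bits

Distribution B (p=0.58) is closer to uniform (p=0.5), so it has higher entropy.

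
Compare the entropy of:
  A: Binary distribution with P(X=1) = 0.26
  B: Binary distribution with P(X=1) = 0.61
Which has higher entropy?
B

For binary distributions, entropy is maximized at p=0.5 and decreases as p moves toward 0 or 1.

H(A) = H(0.26) = 0.8267 bits
H(B) = H(0.61) = 0.9648 bits

Distribution B (p=0.61) is closer to uniform (p=0.5), so it has higher entropy.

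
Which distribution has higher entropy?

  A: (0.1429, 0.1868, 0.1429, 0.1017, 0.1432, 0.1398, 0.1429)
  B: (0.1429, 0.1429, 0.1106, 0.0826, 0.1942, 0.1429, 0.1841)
A

Both distributions are close to uniform, making this a harder comparison.

H(A) = 2.7889 bits
H(B) = 2.7602 bits

The distribution closer to uniform has higher entropy.
Answer: A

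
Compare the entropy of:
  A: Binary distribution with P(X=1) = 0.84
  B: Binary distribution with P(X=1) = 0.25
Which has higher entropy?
B

For binary distributions, entropy is maximized at p=0.5 and decreases as p moves toward 0 or 1.

H(A) = H(0.84) = 0.6343 bits
H(B) = H(0.25) = 0.8113 bits

Distribution B (p=0.25) is closer to uniform (p=0.5), so it has higher entropy.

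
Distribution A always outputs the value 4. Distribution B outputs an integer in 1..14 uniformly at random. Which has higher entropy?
B

A is deterministic, so H(A) = 0. B is uniform over 14 outcomes, so H(B) = log₂(14) = 3.807 bits. Any distribution with genuine randomness has higher entropy than a deterministic one.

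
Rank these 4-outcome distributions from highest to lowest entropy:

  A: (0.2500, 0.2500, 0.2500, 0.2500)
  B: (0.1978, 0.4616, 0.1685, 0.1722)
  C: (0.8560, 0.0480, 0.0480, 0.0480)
A > B > C

Key insight: Entropy is maximized by uniform distributions and minimized by concentrated distributions.

- Uniform distributions have maximum entropy log₂(4) = 2.0000 bits
- The more "peaked" or concentrated a distribution, the lower its entropy

Entropies:
  H(A) = 2.0000 bits
  H(B) = 1.8471 bits
  H(C) = 0.8229 bits

Ranking: A > B > C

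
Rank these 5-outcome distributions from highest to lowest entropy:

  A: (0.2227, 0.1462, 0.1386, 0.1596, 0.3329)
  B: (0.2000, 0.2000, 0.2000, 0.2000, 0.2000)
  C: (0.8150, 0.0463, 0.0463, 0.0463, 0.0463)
B > A > C

Key insight: Entropy is maximized by uniform distributions and minimized by concentrated distributions.

- Uniform distributions have maximum entropy log₂(5) = 2.3219 bits
- The more "peaked" or concentrated a distribution, the lower its entropy

Entropies:
  H(A) = 2.2340 bits
  H(B) = 2.3219 bits
  H(C) = 1.0609 bits

Ranking: B > A > C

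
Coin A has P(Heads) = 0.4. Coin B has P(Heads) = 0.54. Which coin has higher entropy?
B

For binary distributions, entropy is maximized at p=0.5 and decreases as p moves toward 0 or 1.

H(A) = H(0.4) = 0.9710 bits
H(B) = H(0.54) = 0.9954 bits

Distribution B (p=0.54) is closer to uniform (p=0.5), so it has higher entropy.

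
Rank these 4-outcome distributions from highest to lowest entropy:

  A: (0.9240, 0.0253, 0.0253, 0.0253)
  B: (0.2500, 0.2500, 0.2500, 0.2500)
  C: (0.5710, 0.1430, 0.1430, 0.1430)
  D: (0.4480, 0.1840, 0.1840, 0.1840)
B > D > C > A

Key insight: Entropy is maximized by uniform distributions and minimized by concentrated distributions.

Entropies:
  H(A) = 0.5084 bits
  H(B) = 2.0000 bits
  H(C) = 1.6654 bits
  H(D) = 1.8671 bits

Ranking: B > D > C > A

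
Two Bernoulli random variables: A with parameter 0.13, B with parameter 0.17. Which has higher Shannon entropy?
B

For binary distributions, entropy is maximized at p=0.5 and decreases as p moves toward 0 or 1.

H(A) = H(0.13) = 0.5574 bits
H(B) = H(0.17) = 0.6577 bits

Distribution B (p=0.17) is closer to uniform (p=0.5), so it has higher entropy.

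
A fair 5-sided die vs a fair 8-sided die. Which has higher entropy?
8-sided die

Both are uniform distributions; for uniform over n outcomes, H = log₂(n). H(5-sided) = log₂(5) = 2.322 bits and H(8-sided) = log₂(8) = 3.000 bits. More outcomes in a uniform distribution means higher entropy.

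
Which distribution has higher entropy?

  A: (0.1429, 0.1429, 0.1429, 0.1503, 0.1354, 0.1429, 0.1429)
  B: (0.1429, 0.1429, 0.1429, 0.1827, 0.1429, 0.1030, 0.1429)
A

Both distributions are close to uniform, making this a harder comparison.

H(A) = 2.8068 bits
H(B) = 2.7911 bits

The distribution closer to uniform has higher entropy.
Answer: A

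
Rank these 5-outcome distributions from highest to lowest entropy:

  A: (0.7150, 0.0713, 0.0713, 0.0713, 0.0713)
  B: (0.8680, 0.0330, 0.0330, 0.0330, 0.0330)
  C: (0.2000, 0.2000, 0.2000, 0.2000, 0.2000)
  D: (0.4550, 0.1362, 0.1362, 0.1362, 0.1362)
C > D > A > B

Key insight: Entropy is maximized by uniform distributions and minimized by concentrated distributions.

Entropies:
  H(A) = 1.4322 bits
  H(B) = 0.8269 bits
  H(C) = 2.3219 bits
  H(D) = 2.0841 bits

Ranking: C > D > A > B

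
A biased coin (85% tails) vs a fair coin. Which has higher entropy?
Fair coin

The fair coin is uniform (p=0.5), maximizing binary entropy at 1 bit. The biased coin has H(0.85) ≈ 0.610 bits — its outcome is more predictable, so its entropy is lower.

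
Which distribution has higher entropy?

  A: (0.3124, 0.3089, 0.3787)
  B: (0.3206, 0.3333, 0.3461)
B

Both distributions are close to uniform, making this a harder comparison.

H(A) = 1.5784 bits
H(B) = 1.5843 bits

The distribution closer to uniform has higher entropy.
Answer: B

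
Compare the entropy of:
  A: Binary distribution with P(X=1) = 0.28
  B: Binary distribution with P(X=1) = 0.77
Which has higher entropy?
A

For binary distributions, entropy is maximized at p=0.5 and decreases as p moves toward 0 or 1.

H(A) = H(0.28) = 0.8555 bits
H(B) = H(0.77) = 0.7780 bits

Distribution A (p=0.28) is closer to uniform (p=0.5), so it has higher entropy.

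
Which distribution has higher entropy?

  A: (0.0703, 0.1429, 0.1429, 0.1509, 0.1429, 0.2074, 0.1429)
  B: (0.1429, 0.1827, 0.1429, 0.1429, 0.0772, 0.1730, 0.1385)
B

Both distributions are close to uniform, making this a harder comparison.

H(A) = 2.7558 bits
H(B) = 2.7694 bits

The distribution closer to uniform has higher entropy.
Answer: B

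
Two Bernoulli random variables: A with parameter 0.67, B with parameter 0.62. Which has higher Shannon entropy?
B

For binary distributions, entropy is maximized at p=0.5 and decreases as p moves toward 0 or 1.

H(A) = H(0.67) = 0.9149 bits
H(B) = H(0.62) = 0.9580 bits

Distribution B (p=0.62) is closer to uniform (p=0.5), so it has higher entropy.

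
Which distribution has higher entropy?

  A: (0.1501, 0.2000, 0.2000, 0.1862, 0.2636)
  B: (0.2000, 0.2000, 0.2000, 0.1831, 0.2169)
B

Both distributions are close to uniform, making this a harder comparison.

H(A) = 2.2981 bits
H(B) = 2.3199 bits

The distribution closer to uniform has higher entropy.
Answer: B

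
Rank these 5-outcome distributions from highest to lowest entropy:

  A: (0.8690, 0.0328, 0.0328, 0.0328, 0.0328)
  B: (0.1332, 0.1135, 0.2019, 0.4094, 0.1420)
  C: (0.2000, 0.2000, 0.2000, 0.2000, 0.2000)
C > B > A

Key insight: Entropy is maximized by uniform distributions and minimized by concentrated distributions.

- Uniform distributions have maximum entropy log₂(5) = 2.3219 bits
- The more "peaked" or concentrated a distribution, the lower its entropy

Entropies:
  H(A) = 0.8222 bits
  H(B) = 2.1372 bits
  H(C) = 2.3219 bits

Ranking: C > B > A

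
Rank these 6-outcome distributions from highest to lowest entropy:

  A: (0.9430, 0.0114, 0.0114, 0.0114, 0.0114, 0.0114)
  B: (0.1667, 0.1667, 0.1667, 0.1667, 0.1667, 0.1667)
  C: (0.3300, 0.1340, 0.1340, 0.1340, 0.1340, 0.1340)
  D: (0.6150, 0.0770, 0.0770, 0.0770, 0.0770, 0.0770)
B > C > D > A

Key insight: Entropy is maximized by uniform distributions and minimized by concentrated distributions.

Entropies:
  H(A) = 0.4478 bits
  H(B) = 2.5850 bits
  H(C) = 2.4706 bits
  H(D) = 1.8554 bits

Ranking: B > C > D > A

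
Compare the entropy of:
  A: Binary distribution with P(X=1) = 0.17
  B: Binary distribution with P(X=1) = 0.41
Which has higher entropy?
B

For binary distributions, entropy is maximized at p=0.5 and decreases as p moves toward 0 or 1.

H(A) = H(0.17) = 0.6577 bits
H(B) = H(0.41) = 0.9765 bits

Distribution B (p=0.41) is closer to uniform (p=0.5), so it has higher entropy.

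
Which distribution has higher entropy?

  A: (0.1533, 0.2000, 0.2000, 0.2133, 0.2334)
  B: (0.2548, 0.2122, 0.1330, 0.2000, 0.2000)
A

Both distributions are close to uniform, making this a harder comparison.

H(A) = 2.3089 bits
H(B) = 2.2931 bits

The distribution closer to uniform has higher entropy.
Answer: A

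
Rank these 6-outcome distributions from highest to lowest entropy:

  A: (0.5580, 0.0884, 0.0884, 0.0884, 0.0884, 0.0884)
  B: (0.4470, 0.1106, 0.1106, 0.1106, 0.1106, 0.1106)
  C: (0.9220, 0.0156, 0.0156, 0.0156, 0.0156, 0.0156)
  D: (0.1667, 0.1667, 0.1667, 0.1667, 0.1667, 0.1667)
D > B > A > C

Key insight: Entropy is maximized by uniform distributions and minimized by concentrated distributions.

Entropies:
  H(A) = 2.0166 bits
  H(B) = 2.2759 bits
  H(C) = 0.5762 bits
  H(D) = 2.5850 bits

Ranking: D > B > A > C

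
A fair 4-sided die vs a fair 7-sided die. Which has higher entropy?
7-sided die

Both are uniform distributions; for uniform over n outcomes, H = log₂(n). H(4-sided) = log₂(4) = 2.000 bits and H(7-sided) = log₂(7) = 2.807 bits. More outcomes in a uniform distribution means higher entropy.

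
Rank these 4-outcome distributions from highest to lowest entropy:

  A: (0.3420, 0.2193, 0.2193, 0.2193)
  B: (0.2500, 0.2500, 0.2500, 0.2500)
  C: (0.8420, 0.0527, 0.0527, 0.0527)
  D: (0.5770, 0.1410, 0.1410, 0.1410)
B > A > D > C

Key insight: Entropy is maximized by uniform distributions and minimized by concentrated distributions.

Entropies:
  H(A) = 1.9696 bits
  H(B) = 2.0000 bits
  H(C) = 0.8799 bits
  H(D) = 1.6533 bits

Ranking: B > A > D > C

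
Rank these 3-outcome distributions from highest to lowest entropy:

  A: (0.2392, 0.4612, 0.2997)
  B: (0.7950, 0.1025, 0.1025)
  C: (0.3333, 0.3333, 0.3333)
C > A > B

Key insight: Entropy is maximized by uniform distributions and minimized by concentrated distributions.

- Uniform distributions have maximum entropy log₂(3) = 1.5850 bits
- The more "peaked" or concentrated a distribution, the lower its entropy

Entropies:
  H(A) = 1.5296 bits
  H(B) = 0.9368 bits
  H(C) = 1.5850 bits

Ranking: C > A > B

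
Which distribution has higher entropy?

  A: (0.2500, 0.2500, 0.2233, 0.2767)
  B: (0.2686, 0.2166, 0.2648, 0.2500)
A

Both distributions are close to uniform, making this a harder comparison.

H(A) = 1.9959 bits
H(B) = 1.9950 bits

The distribution closer to uniform has higher entropy.
Answer: A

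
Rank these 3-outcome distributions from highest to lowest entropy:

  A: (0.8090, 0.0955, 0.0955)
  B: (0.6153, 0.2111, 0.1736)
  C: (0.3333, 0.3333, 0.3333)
C > B > A

Key insight: Entropy is maximized by uniform distributions and minimized by concentrated distributions.

- Uniform distributions have maximum entropy log₂(3) = 1.5850 bits
- The more "peaked" or concentrated a distribution, the lower its entropy

Entropies:
  H(A) = 0.8946 bits
  H(B) = 1.3434 bits
  H(C) = 1.5850 bits

Ranking: C > B > A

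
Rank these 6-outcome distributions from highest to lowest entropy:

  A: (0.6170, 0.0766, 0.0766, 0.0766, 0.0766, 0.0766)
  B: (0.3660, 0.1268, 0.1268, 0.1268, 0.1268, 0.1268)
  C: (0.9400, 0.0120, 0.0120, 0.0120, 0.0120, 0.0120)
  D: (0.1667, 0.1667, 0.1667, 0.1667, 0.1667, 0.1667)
D > B > A > C

Key insight: Entropy is maximized by uniform distributions and minimized by concentrated distributions.

Entropies:
  H(A) = 1.8494 bits
  H(B) = 2.4197 bits
  H(C) = 0.4668 bits
  H(D) = 2.5850 bits

Ranking: D > B > A > C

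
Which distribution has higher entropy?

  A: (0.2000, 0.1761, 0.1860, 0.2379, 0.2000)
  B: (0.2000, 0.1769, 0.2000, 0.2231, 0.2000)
B

Both distributions are close to uniform, making this a harder comparison.

H(A) = 2.3142 bits
H(B) = 2.3181 bits

The distribution closer to uniform has higher entropy.
Answer: B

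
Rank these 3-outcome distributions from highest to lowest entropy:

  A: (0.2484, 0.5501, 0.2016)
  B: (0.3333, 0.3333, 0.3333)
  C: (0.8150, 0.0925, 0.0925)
B > A > C

Key insight: Entropy is maximized by uniform distributions and minimized by concentrated distributions.

- Uniform distributions have maximum entropy log₂(3) = 1.5850 bits
- The more "peaked" or concentrated a distribution, the lower its entropy

Entropies:
  H(A) = 1.4392 bits
  H(B) = 1.5850 bits
  H(C) = 0.8759 bits

Ranking: B > A > C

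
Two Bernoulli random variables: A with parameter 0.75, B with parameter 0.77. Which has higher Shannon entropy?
A

For binary distributions, entropy is maximized at p=0.5 and decreases as p moves toward 0 or 1.

H(A) = H(0.75) = 0.8113 bits
H(B) = H(0.77) = 0.7780 bits

Distribution A (p=0.75) is closer to uniform (p=0.5), so it has higher entropy.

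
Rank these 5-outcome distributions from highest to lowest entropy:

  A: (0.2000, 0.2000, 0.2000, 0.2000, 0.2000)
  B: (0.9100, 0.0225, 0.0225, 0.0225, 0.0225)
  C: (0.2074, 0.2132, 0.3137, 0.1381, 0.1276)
A > C > B

Key insight: Entropy is maximized by uniform distributions and minimized by concentrated distributions.

- Uniform distributions have maximum entropy log₂(5) = 2.3219 bits
- The more "peaked" or concentrated a distribution, the lower its entropy

Entropies:
  H(A) = 2.3219 bits
  H(B) = 0.6165 bits
  H(C) = 2.2442 bits

Ranking: A > C > B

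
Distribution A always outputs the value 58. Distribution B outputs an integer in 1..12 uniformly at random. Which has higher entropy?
B

A is deterministic, so H(A) = 0. B is uniform over 12 outcomes, so H(B) = log₂(12) = 3.585 bits. Any distribution with genuine randomness has higher entropy than a deterministic one.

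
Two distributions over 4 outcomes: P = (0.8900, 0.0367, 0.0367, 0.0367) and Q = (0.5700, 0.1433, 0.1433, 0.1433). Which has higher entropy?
Q

P is highly concentrated on one outcome (89%), making it nearly deterministic. Q spreads its mass more evenly (max 57%). The more spread-out distribution has higher entropy: H(P) ≈ 0.674 bits, H(Q) ≈ 1.667 bits.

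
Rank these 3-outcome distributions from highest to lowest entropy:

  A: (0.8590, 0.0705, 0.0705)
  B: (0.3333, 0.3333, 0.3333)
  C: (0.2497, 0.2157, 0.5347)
B > C > A

Key insight: Entropy is maximized by uniform distributions and minimized by concentrated distributions.

- Uniform distributions have maximum entropy log₂(3) = 1.5850 bits
- The more "peaked" or concentrated a distribution, the lower its entropy

Entropies:
  H(A) = 0.7279 bits
  H(B) = 1.5850 bits
  H(C) = 1.4601 bits

Ranking: B > C > A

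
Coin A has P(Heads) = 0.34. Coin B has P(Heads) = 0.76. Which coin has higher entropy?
A

For binary distributions, entropy is maximized at p=0.5 and decreases as p moves toward 0 or 1.

H(A) = H(0.34) = 0.9248 bits
H(B) = H(0.76) = 0.7950 bits

Distribution A (p=0.34) is closer to uniform (p=0.5), so it has higher entropy.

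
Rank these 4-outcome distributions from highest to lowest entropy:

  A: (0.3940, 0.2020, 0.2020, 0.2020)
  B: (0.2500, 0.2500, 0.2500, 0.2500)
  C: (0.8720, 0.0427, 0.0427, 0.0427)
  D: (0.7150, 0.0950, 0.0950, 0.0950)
B > A > D > C

Key insight: Entropy is maximized by uniform distributions and minimized by concentrated distributions.

Entropies:
  H(A) = 1.9278 bits
  H(B) = 2.0000 bits
  H(C) = 0.7548 bits
  H(D) = 1.3139 bits

Ranking: B > A > D > C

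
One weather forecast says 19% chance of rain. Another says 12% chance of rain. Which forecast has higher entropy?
19% forecast

Treat each forecast as a Bernoulli distribution. Binary entropy is maximized at p=0.5 and falls off symmetrically toward 0 or 1. The 19% forecast is closer to 50%, so it is more uncertain. H(19%) ≈ 0.701 bits, H(12%) ≈ 0.529 bits.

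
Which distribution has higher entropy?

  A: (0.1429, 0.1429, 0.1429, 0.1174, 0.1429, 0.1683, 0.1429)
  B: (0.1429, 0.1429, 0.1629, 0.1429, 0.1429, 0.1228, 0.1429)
B

Both distributions are close to uniform, making this a harder comparison.

H(A) = 2.8008 bits
H(B) = 2.8033 bits

The distribution closer to uniform has higher entropy.
Answer: B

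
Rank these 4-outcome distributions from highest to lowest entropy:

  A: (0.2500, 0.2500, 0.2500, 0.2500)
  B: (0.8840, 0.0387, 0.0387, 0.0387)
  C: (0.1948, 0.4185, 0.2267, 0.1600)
A > C > B

Key insight: Entropy is maximized by uniform distributions and minimized by concentrated distributions.

- Uniform distributions have maximum entropy log₂(4) = 2.0000 bits
- The more "peaked" or concentrated a distribution, the lower its entropy

Entropies:
  H(A) = 2.0000 bits
  H(B) = 0.7016 bits
  H(C) = 1.8940 bits

Ranking: A > C > B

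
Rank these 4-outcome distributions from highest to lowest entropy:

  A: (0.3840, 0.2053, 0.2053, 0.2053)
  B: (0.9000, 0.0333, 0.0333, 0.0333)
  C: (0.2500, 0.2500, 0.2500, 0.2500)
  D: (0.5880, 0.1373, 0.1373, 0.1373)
C > A > D > B

Key insight: Entropy is maximized by uniform distributions and minimized by concentrated distributions.

Entropies:
  H(A) = 1.9372 bits
  H(B) = 0.6275 bits
  H(C) = 2.0000 bits
  H(D) = 1.6305 bits

Ranking: C > A > D > B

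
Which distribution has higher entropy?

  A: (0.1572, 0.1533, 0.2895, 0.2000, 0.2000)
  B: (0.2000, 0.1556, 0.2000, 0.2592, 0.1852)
B

Both distributions are close to uniform, making this a harder comparison.

H(A) = 2.2809 bits
H(B) = 2.3019 bits

The distribution closer to uniform has higher entropy.
Answer: B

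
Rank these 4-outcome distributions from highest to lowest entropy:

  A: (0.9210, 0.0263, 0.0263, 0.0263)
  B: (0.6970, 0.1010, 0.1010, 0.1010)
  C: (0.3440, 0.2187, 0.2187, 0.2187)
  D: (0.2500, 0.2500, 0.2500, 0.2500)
D > C > B > A

Key insight: Entropy is maximized by uniform distributions and minimized by concentrated distributions.

Entropies:
  H(A) = 0.5239 bits
  H(B) = 1.3652 bits
  H(C) = 1.9683 bits
  H(D) = 2.0000 bits

Ranking: D > C > B > A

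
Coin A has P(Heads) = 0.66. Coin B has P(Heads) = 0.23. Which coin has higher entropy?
A

For binary distributions, entropy is maximized at p=0.5 and decreases as p moves toward 0 or 1.

H(A) = H(0.66) = 0.9248 bits
H(B) = H(0.23) = 0.7780 bits

Distribution A (p=0.66) is closer to uniform (p=0.5), so it has higher entropy.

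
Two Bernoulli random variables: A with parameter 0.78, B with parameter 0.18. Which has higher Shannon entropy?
A

For binary distributions, entropy is maximized at p=0.5 and decreases as p moves toward 0 or 1.

H(A) = H(0.78) = 0.7602 bits
H(B) = H(0.18) = 0.6801 bits

Distribution A (p=0.78) is closer to uniform (p=0.5), so it has higher entropy.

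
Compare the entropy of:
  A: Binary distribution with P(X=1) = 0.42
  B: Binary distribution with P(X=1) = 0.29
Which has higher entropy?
A

For binary distributions, entropy is maximized at p=0.5 and decreases as p moves toward 0 or 1.

H(A) = H(0.42) = 0.9815 bits
H(B) = H(0.29) = 0.8687 bits

Distribution A (p=0.42) is closer to uniform (p=0.5), so it has higher entropy.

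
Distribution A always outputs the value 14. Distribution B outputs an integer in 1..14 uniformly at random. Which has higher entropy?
B

A is deterministic, so H(A) = 0. B is uniform over 14 outcomes, so H(B) = log₂(14) = 3.807 bits. Any distribution with genuine randomness has higher entropy than a deterministic one.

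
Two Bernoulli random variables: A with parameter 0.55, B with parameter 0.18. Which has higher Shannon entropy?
A

For binary distributions, entropy is maximized at p=0.5 and decreases as p moves toward 0 or 1.

H(A) = H(0.55) = 0.9928 bits
H(B) = H(0.18) = 0.6801 bits

Distribution A (p=0.55) is closer to uniform (p=0.5), so it has higher entropy.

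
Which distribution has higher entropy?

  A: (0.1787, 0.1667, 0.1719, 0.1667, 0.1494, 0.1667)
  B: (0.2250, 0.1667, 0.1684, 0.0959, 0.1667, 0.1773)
A

Both distributions are close to uniform, making this a harder comparison.

H(A) = 2.5829 bits
H(B) = 2.5456 bits

The distribution closer to uniform has higher entropy.
Answer: A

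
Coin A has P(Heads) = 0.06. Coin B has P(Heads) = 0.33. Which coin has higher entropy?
B

For binary distributions, entropy is maximized at p=0.5 and decreases as p moves toward 0 or 1.

H(A) = H(0.06) = 0.3274 bits
H(B) = H(0.33) = 0.9149 bits

Distribution B (p=0.33) is closer to uniform (p=0.5), so it has higher entropy.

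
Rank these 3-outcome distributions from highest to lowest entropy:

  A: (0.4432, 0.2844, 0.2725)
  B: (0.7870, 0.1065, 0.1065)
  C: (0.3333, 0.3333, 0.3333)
C > A > B

Key insight: Entropy is maximized by uniform distributions and minimized by concentrated distributions.

- Uniform distributions have maximum entropy log₂(3) = 1.5850 bits
- The more "peaked" or concentrated a distribution, the lower its entropy

Entropies:
  H(A) = 1.5473 bits
  H(B) = 0.9602 bits
  H(C) = 1.5850 bits

Ranking: C > A > B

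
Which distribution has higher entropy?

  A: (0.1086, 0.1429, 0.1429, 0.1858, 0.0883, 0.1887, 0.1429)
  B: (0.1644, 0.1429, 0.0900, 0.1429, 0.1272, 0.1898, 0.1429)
B

Both distributions are close to uniform, making this a harder comparison.

H(A) = 2.7654 bits
H(B) = 2.7775 bits

The distribution closer to uniform has higher entropy.
Answer: B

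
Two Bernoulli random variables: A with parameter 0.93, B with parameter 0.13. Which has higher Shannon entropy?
B

For binary distributions, entropy is maximized at p=0.5 and decreases as p moves toward 0 or 1.

H(A) = H(0.93) = 0.3659 bits
H(B) = H(0.13) = 0.5574 bits

Distribution B (p=0.13) is closer to uniform (p=0.5), so it has higher entropy.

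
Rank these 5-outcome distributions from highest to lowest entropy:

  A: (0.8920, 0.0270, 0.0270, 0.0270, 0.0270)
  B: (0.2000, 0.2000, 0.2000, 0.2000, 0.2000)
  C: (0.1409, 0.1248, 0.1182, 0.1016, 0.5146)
B > C > A

Key insight: Entropy is maximized by uniform distributions and minimized by concentrated distributions.

- Uniform distributions have maximum entropy log₂(5) = 2.3219 bits
- The more "peaked" or concentrated a distribution, the lower its entropy

Entropies:
  H(A) = 0.7099 bits
  H(B) = 2.3219 bits
  H(C) = 1.9655 bits

Ranking: B > C > A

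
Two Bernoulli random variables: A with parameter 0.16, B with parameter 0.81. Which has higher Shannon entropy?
B

For binary distributions, entropy is maximized at p=0.5 and decreases as p moves toward 0 or 1.

H(A) = H(0.16) = 0.6343 bits
H(B) = H(0.81) = 0.7015 bits

Distribution B (p=0.81) is closer to uniform (p=0.5), so it has higher entropy.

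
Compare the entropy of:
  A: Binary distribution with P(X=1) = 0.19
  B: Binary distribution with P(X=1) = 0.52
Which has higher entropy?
B

For binary distributions, entropy is maximized at p=0.5 and decreases as p moves toward 0 or 1.

H(A) = H(0.19) = 0.7015 bits
H(B) = H(0.52) = 0.9988 bits

Distribution B (p=0.52) is closer to uniform (p=0.5), so it has higher entropy.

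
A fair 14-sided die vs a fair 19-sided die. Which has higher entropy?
19-sided die

Both are uniform distributions; for uniform over n outcomes, H = log₂(n). H(14-sided) = log₂(14) = 3.807 bits and H(19-sided) = log₂(19) = 4.248 bits. More outcomes in a uniform distribution means higher entropy.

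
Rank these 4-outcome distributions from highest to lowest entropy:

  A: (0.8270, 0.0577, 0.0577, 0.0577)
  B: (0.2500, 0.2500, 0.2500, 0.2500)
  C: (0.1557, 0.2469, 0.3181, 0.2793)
B > C > A

Key insight: Entropy is maximized by uniform distributions and minimized by concentrated distributions.

- Uniform distributions have maximum entropy log₂(4) = 2.0000 bits
- The more "peaked" or concentrated a distribution, the lower its entropy

Entropies:
  H(A) = 0.9387 bits
  H(B) = 2.0000 bits
  H(C) = 1.9556 bits

Ranking: B > C > A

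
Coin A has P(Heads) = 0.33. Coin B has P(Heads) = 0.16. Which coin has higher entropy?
A

For binary distributions, entropy is maximized at p=0.5 and decreases as p moves toward 0 or 1.

H(A) = H(0.33) = 0.9149 bits
H(B) = H(0.16) = 0.6343 bits

Distribution A (p=0.33) is closer to uniform (p=0.5), so it has higher entropy.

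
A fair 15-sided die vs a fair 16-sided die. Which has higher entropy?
16-sided die

Both are uniform distributions; for uniform over n outcomes, H = log₂(n). H(15-sided) = log₂(15) = 3.907 bits and H(16-sided) = log₂(16) = 4.000 bits. More outcomes in a uniform distribution means higher entropy.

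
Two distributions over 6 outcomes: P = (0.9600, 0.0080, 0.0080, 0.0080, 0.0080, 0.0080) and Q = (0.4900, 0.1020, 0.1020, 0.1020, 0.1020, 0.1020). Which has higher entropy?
Q

P is highly concentrated on one outcome (96%), making it nearly deterministic. Q spreads its mass more evenly (max 49%). The more spread-out distribution has higher entropy: H(P) ≈ 0.335 bits, H(Q) ≈ 2.184 bits.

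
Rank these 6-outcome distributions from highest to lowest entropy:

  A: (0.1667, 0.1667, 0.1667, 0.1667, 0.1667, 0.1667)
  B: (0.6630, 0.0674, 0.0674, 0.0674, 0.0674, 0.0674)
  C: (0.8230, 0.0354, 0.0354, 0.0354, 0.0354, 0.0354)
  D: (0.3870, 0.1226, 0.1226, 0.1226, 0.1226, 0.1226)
A > D > B > C

Key insight: Entropy is maximized by uniform distributions and minimized by concentrated distributions.

Entropies:
  H(A) = 2.5850 bits
  H(B) = 1.7044 bits
  H(C) = 1.0845 bits
  H(D) = 2.3862 bits

Ranking: A > D > B > C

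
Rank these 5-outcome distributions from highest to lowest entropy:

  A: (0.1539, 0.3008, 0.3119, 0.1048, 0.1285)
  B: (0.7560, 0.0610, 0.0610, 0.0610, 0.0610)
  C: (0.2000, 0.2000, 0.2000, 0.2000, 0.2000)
C > A > B

Key insight: Entropy is maximized by uniform distributions and minimized by concentrated distributions.

- Uniform distributions have maximum entropy log₂(5) = 2.3219 bits
- The more "peaked" or concentrated a distribution, the lower its entropy

Entropies:
  H(A) = 2.1826 bits
  H(B) = 1.2896 bits
  H(C) = 2.3219 bits

Ranking: C > A > B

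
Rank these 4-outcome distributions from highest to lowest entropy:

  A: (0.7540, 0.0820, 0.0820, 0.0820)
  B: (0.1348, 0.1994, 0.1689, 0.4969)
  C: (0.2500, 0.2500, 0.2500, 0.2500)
C > B > A

Key insight: Entropy is maximized by uniform distributions and minimized by concentrated distributions.

- Uniform distributions have maximum entropy log₂(4) = 2.0000 bits
- The more "peaked" or concentrated a distribution, the lower its entropy

Entropies:
  H(A) = 1.1948 bits
  H(B) = 1.7883 bits
  H(C) = 2.0000 bits

Ranking: C > B > A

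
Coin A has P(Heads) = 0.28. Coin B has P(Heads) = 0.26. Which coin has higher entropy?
A

For binary distributions, entropy is maximized at p=0.5 and decreases as p moves toward 0 or 1.

H(A) = H(0.28) = 0.8555 bits
H(B) = H(0.26) = 0.8267 bits

Distribution A (p=0.28) is closer to uniform (p=0.5), so it has higher entropy.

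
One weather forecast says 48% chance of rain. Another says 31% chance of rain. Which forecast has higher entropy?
48% forecast

Treat each forecast as a Bernoulli distribution. Binary entropy is maximized at p=0.5 and falls off symmetrically toward 0 or 1. The 48% forecast is closer to 50%, so it is more uncertain. H(48%) ≈ 0.999 bits, H(31%) ≈ 0.893 bits.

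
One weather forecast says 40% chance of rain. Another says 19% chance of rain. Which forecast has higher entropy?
40% forecast

Treat each forecast as a Bernoulli distribution. Binary entropy is maximized at p=0.5 and falls off symmetrically toward 0 or 1. The 40% forecast is closer to 50%, so it is more uncertain. H(40%) ≈ 0.971 bits, H(19%) ≈ 0.701 bits.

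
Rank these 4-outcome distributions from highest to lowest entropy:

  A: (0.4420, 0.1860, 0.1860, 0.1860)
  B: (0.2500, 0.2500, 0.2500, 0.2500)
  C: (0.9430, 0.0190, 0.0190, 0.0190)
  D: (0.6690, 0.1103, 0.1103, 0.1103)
B > A > D > C

Key insight: Entropy is maximized by uniform distributions and minimized by concentrated distributions.

Entropies:
  H(A) = 1.8747 bits
  H(B) = 2.0000 bits
  H(C) = 0.4058 bits
  H(D) = 1.4406 bits

Ranking: B > A > D > C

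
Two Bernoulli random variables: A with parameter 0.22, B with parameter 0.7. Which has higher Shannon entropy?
B

For binary distributions, entropy is maximized at p=0.5 and decreases as p moves toward 0 or 1.

H(A) = H(0.22) = 0.7602 bits
H(B) = H(0.7) = 0.8813 bits

Distribution B (p=0.7) is closer to uniform (p=0.5), so it has higher entropy.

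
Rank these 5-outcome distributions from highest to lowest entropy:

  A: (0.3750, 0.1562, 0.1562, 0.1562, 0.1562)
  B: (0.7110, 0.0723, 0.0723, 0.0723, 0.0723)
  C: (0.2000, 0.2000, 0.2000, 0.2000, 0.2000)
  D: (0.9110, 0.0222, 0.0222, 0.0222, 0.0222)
C > A > B > D

Key insight: Entropy is maximized by uniform distributions and minimized by concentrated distributions.

Entropies:
  H(A) = 2.2044 bits
  H(B) = 1.4454 bits
  H(C) = 2.3219 bits
  H(D) = 0.6111 bits

Ranking: C > A > B > D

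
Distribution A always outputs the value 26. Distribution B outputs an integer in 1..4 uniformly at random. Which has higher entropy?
B

A is deterministic, so H(A) = 0. B is uniform over 4 outcomes, so H(B) = log₂(4) = 2.000 bits. Any distribution with genuine randomness has higher entropy than a deterministic one.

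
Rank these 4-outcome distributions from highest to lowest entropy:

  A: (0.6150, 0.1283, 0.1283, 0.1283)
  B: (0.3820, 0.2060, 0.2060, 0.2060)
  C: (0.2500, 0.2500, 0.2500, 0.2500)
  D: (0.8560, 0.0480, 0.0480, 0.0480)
C > B > A > D

Key insight: Entropy is maximized by uniform distributions and minimized by concentrated distributions.

Entropies:
  H(A) = 1.5717 bits
  H(B) = 1.9389 bits
  H(C) = 2.0000 bits
  H(D) = 0.8229 bits

Ranking: C > B > A > D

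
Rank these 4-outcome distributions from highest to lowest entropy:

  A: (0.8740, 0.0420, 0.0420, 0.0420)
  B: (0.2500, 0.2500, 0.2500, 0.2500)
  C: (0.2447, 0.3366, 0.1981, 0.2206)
B > C > A

Key insight: Entropy is maximized by uniform distributions and minimized by concentrated distributions.

- Uniform distributions have maximum entropy log₂(4) = 2.0000 bits
- The more "peaked" or concentrated a distribution, the lower its entropy

Entropies:
  H(A) = 0.7461 bits
  H(B) = 2.0000 bits
  H(C) = 1.9695 bits

Ranking: B > C > A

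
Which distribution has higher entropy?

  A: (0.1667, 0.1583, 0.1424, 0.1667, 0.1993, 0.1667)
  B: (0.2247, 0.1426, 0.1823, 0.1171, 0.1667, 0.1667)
A

Both distributions are close to uniform, making this a harder comparison.

H(A) = 2.5776 bits
H(B) = 2.5563 bits

The distribution closer to uniform has higher entropy.
Answer: A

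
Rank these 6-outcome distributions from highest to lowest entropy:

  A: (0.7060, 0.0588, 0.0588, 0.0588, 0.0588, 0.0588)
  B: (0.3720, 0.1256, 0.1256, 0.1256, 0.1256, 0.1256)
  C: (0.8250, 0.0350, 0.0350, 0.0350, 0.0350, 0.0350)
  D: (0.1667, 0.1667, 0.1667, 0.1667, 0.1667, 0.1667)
D > B > A > C

Key insight: Entropy is maximized by uniform distributions and minimized by concentrated distributions.

Entropies:
  H(A) = 1.5565 bits
  H(B) = 2.4104 bits
  H(C) = 1.0754 bits
  H(D) = 2.5850 bits

Ranking: D > B > A > C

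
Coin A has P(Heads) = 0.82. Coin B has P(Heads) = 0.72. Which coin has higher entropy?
B

For binary distributions, entropy is maximized at p=0.5 and decreases as p moves toward 0 or 1.

H(A) = H(0.82) = 0.6801 bits
H(B) = H(0.72) = 0.8555 bits

Distribution B (p=0.72) is closer to uniform (p=0.5), so it has higher entropy.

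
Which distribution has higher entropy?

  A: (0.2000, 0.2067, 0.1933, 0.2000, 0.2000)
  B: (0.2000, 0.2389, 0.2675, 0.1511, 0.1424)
A

Both distributions are close to uniform, making this a harder comparison.

H(A) = 2.3216 bits
H(B) = 2.2792 bits

The distribution closer to uniform has higher entropy.
Answer: A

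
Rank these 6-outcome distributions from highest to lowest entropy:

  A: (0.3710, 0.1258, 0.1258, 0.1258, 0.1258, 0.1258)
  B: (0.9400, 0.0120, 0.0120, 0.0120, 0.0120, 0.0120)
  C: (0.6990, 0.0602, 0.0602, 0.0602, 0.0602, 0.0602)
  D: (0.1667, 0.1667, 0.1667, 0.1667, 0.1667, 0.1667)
D > A > C > B

Key insight: Entropy is maximized by uniform distributions and minimized by concentrated distributions.

Entropies:
  H(A) = 2.4119 bits
  H(B) = 0.4668 bits
  H(C) = 1.5814 bits
  H(D) = 2.5850 bits

Ranking: D > A > C > B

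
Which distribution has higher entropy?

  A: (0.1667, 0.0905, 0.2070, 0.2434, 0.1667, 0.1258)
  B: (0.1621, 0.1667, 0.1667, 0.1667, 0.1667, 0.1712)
B

Both distributions are close to uniform, making this a harder comparison.

H(A) = 2.5181 bits
H(B) = 2.5848 bits

The distribution closer to uniform has higher entropy.
Answer: B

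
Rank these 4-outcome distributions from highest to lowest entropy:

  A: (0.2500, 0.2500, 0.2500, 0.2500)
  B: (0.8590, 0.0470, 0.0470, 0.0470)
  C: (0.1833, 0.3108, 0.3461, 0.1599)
A > C > B

Key insight: Entropy is maximized by uniform distributions and minimized by concentrated distributions.

- Uniform distributions have maximum entropy log₂(4) = 2.0000 bits
- The more "peaked" or concentrated a distribution, the lower its entropy

Entropies:
  H(A) = 2.0000 bits
  H(B) = 0.8103 bits
  H(C) = 1.9253 bits

Ranking: A > C > B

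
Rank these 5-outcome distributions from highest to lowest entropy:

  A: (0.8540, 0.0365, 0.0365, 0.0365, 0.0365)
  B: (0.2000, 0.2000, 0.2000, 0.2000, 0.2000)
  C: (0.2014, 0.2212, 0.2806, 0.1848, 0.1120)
B > C > A

Key insight: Entropy is maximized by uniform distributions and minimized by concentrated distributions.

- Uniform distributions have maximum entropy log₂(5) = 2.3219 bits
- The more "peaked" or concentrated a distribution, the lower its entropy

Entropies:
  H(A) = 0.8917 bits
  H(B) = 2.3219 bits
  H(C) = 2.2654 bits

Ranking: B > C > A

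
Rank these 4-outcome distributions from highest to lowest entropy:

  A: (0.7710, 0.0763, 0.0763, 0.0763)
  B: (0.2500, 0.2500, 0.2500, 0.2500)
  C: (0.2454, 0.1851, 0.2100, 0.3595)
B > C > A

Key insight: Entropy is maximized by uniform distributions and minimized by concentrated distributions.

- Uniform distributions have maximum entropy log₂(4) = 2.0000 bits
- The more "peaked" or concentrated a distribution, the lower its entropy

Entropies:
  H(A) = 1.1392 bits
  H(B) = 2.0000 bits
  H(C) = 1.9513 bits

Ranking: B > C > A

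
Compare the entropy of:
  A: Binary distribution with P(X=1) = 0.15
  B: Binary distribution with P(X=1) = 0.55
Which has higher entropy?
B

For binary distributions, entropy is maximized at p=0.5 and decreases as p moves toward 0 or 1.

H(A) = H(0.15) = 0.6098 bits
H(B) = H(0.55) = 0.9928 bits

Distribution B (p=0.55) is closer to uniform (p=0.5), so it has higher entropy.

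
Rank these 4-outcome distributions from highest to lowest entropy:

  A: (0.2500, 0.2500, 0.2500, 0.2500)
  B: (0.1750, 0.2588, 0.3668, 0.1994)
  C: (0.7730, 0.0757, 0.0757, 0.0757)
A > B > C

Key insight: Entropy is maximized by uniform distributions and minimized by concentrated distributions.

- Uniform distributions have maximum entropy log₂(4) = 2.0000 bits
- The more "peaked" or concentrated a distribution, the lower its entropy

Entropies:
  H(A) = 2.0000 bits
  H(B) = 1.9393 bits
  H(C) = 1.1325 bits

Ranking: A > B > C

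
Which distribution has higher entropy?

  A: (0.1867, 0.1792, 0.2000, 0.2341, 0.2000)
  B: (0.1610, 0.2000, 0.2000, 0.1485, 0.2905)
A

Both distributions are close to uniform, making this a harder comparison.

H(A) = 2.3157 bits
H(B) = 2.2796 bits

The distribution closer to uniform has higher entropy.
Answer: A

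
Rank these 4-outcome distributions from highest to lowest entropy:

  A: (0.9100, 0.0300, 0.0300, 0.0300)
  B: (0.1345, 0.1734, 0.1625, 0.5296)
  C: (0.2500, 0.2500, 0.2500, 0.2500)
C > B > A

Key insight: Entropy is maximized by uniform distributions and minimized by concentrated distributions.

- Uniform distributions have maximum entropy log₂(4) = 2.0000 bits
- The more "peaked" or concentrated a distribution, the lower its entropy

Entropies:
  H(A) = 0.5791 bits
  H(B) = 1.7392 bits
  H(C) = 2.0000 bits

Ranking: C > B > A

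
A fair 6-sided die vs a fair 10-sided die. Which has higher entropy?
10-sided die

Both are uniform distributions; for uniform over n outcomes, H = log₂(n). H(6-sided) = log₂(6) = 2.585 bits and H(10-sided) = log₂(10) = 3.322 bits. More outcomes in a uniform distribution means higher entropy.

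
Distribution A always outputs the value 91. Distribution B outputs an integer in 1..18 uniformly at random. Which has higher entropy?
B

A is deterministic, so H(A) = 0. B is uniform over 18 outcomes, so H(B) = log₂(18) = 4.170 bits. Any distribution with genuine randomness has higher entropy than a deterministic one.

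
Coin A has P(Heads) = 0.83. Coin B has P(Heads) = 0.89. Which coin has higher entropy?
A

For binary distributions, entropy is maximized at p=0.5 and decreases as p moves toward 0 or 1.

H(A) = H(0.83) = 0.6577 bits
H(B) = H(0.89) = 0.4999 bits

Distribution A (p=0.83) is closer to uniform (p=0.5), so it has higher entropy.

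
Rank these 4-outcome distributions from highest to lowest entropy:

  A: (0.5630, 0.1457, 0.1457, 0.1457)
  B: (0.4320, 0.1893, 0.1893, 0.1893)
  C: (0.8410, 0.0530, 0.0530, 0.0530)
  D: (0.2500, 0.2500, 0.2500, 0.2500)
D > B > A > C

Key insight: Entropy is maximized by uniform distributions and minimized by concentrated distributions.

Entropies:
  H(A) = 1.6811 bits
  H(B) = 1.8869 bits
  H(C) = 0.8839 bits
  H(D) = 2.0000 bits

Ranking: D > B > A > C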